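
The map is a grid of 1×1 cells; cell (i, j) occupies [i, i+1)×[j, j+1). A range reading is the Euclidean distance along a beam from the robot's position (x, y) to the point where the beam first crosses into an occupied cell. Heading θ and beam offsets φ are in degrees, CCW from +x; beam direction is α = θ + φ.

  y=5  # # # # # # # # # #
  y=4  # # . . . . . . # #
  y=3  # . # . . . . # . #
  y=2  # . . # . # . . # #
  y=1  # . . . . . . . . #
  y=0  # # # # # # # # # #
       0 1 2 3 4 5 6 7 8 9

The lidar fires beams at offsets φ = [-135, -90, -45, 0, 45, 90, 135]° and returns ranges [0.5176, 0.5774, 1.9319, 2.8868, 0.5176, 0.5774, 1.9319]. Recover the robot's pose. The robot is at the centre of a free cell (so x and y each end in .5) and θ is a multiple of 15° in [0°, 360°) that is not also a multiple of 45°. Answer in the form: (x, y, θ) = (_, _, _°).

The pose lattice has 25·16 = 400 candidates. Test each by forward raycasting.
  (4.5, 2.5, 75°): beam 1 = 1.7321 ≠ 0.5176 ✗
  (6.5, 4.5, 150°): beam 1 = 1.5529 ≠ 0.5176 ✗
  (3.5, 1.5, 150°): beam 1 = 1.9319 ≠ 0.5176 ✗
  (2.5, 4.5, 75°): beam 1 = 0.5774 ≠ 0.5176 ✗
  …
  (5.5, 1.5, 30°): r_1=0.5176, r_2=0.5774, r_3=1.9319, r_4=2.8868, r_5=0.5176, r_6=0.5774, r_7=1.9319 — all match ✓
No second candidate reproduces the full scan.

(x, y, θ) = (5.5, 1.5, 30°)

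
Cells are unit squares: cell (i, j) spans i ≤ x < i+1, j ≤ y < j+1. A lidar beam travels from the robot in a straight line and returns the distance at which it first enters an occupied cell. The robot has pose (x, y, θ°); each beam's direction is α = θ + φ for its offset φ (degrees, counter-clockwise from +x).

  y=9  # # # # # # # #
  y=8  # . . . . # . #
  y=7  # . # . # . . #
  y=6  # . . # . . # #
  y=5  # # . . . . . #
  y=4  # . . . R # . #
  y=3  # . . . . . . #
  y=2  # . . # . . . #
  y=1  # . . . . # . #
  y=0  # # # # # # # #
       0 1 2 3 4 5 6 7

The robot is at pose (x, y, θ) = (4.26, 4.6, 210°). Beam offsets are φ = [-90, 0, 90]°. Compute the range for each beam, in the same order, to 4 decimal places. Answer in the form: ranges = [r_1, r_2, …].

beam 1: φ=-90°, α=120°
  dir = (cos 120°, sin 120°) = (-0.5000, 0.8660); from cell (4,4)
  next x-line at t=0.5200, next y-line at t=0.4619; Δt_x=2.0000, Δt_y=1.1547
    y: enter (4,5) at t=0.4619
    x: enter (3,5) at t=0.5200
    y: enter (3,6) at t=1.6166 ← occupied
  → r_1 = 1.6166
beam 2: φ=0°, α=210°
  dir = (cos 210°, sin 210°) = (-0.8660, -0.5000); from cell (4,4)
  next x-line at t=0.3002, next y-line at t=1.2000; Δt_x=1.1547, Δt_y=2.0000
    x: enter (3,4) at t=0.3002
    y: enter (3,3) at t=1.2000
    x: enter (2,3) at t=1.4549
    x: enter (1,3) at t=2.6096
    y: enter (1,2) at t=3.2000
    x: enter (0,2) at t=3.7643 ← occupied
  → r_2 = 3.7643
beam 3: φ=90°, α=300°
  dir = (cos 300°, sin 300°) = (0.5000, -0.8660); from cell (4,4)
  next x-line at t=1.4800, next y-line at t=0.6928; Δt_x=2.0000, Δt_y=1.1547
    y: enter (4,3) at t=0.6928
    x: enter (5,3) at t=1.4800
    y: enter (5,2) at t=1.8475
    y: enter (5,1) at t=3.0022 ← occupied
  → r_3 = 3.0022

ranges = [1.6166, 3.7643, 3.0022]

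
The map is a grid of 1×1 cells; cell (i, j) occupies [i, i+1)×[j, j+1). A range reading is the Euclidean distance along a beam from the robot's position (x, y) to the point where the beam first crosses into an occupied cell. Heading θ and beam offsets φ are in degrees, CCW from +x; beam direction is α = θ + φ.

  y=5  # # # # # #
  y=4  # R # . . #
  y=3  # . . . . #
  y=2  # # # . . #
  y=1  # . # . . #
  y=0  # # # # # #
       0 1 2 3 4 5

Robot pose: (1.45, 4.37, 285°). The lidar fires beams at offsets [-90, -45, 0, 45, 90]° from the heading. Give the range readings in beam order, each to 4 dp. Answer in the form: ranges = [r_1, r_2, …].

ranges = [0.4659, 0.9000, 1.4183, 0.6351, 0.5694]

beam 1: φ=-90°, α=195°
  direction (-0.9659, -0.2588); cell (1,4); t to first gridline: x 0.4659, y 1.4296 (then +1.0353 / +3.8637)
    (0,4) via x @ 0.4659  # hit
  → r_1 = 0.4659
beam 2: φ=-45°, α=240°
  direction (-0.5000, -0.8660); cell (1,4); t to first gridline: x 0.9000, y 0.4272 (then +2.0000 / +1.1547)
    (1,3) via y @ 0.4272
    (0,3) via x @ 0.9000  # hit
  → r_2 = 0.9000
beam 3: φ=0°, α=285°
  direction (0.2588, -0.9659); cell (1,4); t to first gridline: x 2.1250, y 0.3831 (then +3.8637 / +1.0353)
    (1,3) via y @ 0.3831
    (1,2) via y @ 1.4183  # hit
  → r_3 = 1.4183
beam 4: φ=45°, α=330°
  direction (0.8660, -0.5000); cell (1,4); t to first gridline: x 0.6351, y 0.7400 (then +1.1547 / +2.0000)
    (2,4) via x @ 0.6351  # hit
  → r_4 = 0.6351
beam 5: φ=90°, α=15°
  direction (0.9659, 0.2588); cell (1,4); t to first gridline: x 0.5694, y 2.4341 (then +1.0353 / +3.8637)
    (2,4) via x @ 0.5694  # hit
  → r_5 = 0.5694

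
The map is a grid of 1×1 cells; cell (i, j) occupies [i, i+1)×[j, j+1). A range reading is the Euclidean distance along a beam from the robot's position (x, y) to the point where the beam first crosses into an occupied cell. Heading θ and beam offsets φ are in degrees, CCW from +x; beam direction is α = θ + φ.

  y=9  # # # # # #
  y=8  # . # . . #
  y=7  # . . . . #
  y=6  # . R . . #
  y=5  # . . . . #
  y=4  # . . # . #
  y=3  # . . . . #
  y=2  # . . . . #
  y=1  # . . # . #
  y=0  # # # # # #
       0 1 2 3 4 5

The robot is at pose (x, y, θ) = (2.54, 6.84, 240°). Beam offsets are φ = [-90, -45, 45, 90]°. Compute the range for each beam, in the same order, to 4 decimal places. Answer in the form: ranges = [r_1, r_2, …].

ranges = [1.7782, 1.5943, 1.9049, 2.8406]

beam 1: φ=-90°, α=150°
  dir = (cos 150°, sin 150°) = (-0.8660, 0.5000); from cell (2,6)
  next x-line at t=0.6235, next y-line at t=0.3200; Δt_x=1.1547, Δt_y=2.0000
    y: enter (2,7) at t=0.3200
    x: enter (1,7) at t=0.6235
    x: enter (0,7) at t=1.7782 ← occupied
  → r_1 = 1.7782
beam 2: φ=-45°, α=195°
  dir = (cos 195°, sin 195°) = (-0.9659, -0.2588); from cell (2,6)
  next x-line at t=0.5590, next y-line at t=3.2455; Δt_x=1.0353, Δt_y=3.8637
    x: enter (1,6) at t=0.5590
    x: enter (0,6) at t=1.5943 ← occupied
  → r_2 = 1.5943
beam 3: φ=45°, α=285°
  dir = (cos 285°, sin 285°) = (0.2588, -0.9659); from cell (2,6)
  next x-line at t=1.7773, next y-line at t=0.8696; Δt_x=3.8637, Δt_y=1.0353
    y: enter (2,5) at t=0.8696
    x: enter (3,5) at t=1.7773
    y: enter (3,4) at t=1.9049 ← occupied
  → r_3 = 1.9049
beam 4: φ=90°, α=330°
  dir = (cos 330°, sin 330°) = (0.8660, -0.5000); from cell (2,6)
  next x-line at t=0.5312, next y-line at t=1.6800; Δt_x=1.1547, Δt_y=2.0000
    x: enter (3,6) at t=0.5312
    y: enter (3,5) at t=1.6800
    x: enter (4,5) at t=1.6859
    x: enter (5,5) at t=2.8406 ← occupied
  → r_4 = 2.8406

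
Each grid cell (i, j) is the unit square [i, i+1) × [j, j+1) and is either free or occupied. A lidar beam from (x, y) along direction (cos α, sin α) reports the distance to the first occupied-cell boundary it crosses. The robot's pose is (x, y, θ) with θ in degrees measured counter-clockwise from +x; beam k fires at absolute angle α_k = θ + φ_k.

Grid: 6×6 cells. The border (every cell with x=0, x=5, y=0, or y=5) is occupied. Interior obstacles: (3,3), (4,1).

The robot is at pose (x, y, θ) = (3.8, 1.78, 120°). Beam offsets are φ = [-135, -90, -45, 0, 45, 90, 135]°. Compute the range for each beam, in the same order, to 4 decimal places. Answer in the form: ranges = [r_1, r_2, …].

ranges = [0.2071, 0.2309, 3.3336, 1.4087, 2.8988, 1.5600, 0.8075]

beam 1: φ=-135°, α=345°
  direction (0.9659, -0.2588); cell (3,1); t to first gridline: x 0.2071, y 3.0137 (then +1.0353 / +3.8637)
    (4,1) via x @ 0.2071  # hit
  → r_1 = 0.2071
beam 2: φ=-90°, α=30°
  direction (0.8660, 0.5000); cell (3,1); t to first gridline: x 0.2309, y 0.4400 (then +1.1547 / +2.0000)
    (4,1) via x @ 0.2309  # hit
  → r_2 = 0.2309
beam 3: φ=-45°, α=75°
  direction (0.2588, 0.9659); cell (3,1); t to first gridline: x 0.7727, y 0.2278 (then +3.8637 / +1.0353)
    (3,2) via y @ 0.2278
    (4,2) via x @ 0.7727
    (4,3) via y @ 1.2630
    (4,4) via y @ 2.2983
    (4,5) via y @ 3.3336  # hit
  → r_3 = 3.3336
beam 4: φ=0°, α=120°
  direction (-0.5000, 0.8660); cell (3,1); t to first gridline: x 1.6000, y 0.2540 (then +2.0000 / +1.1547)
    (3,2) via y @ 0.2540
    (3,3) via y @ 1.4087  # hit
  → r_4 = 1.4087
beam 5: φ=45°, α=165°
  direction (-0.9659, 0.2588); cell (3,1); t to first gridline: x 0.8282, y 0.8500 (then +1.0353 / +3.8637)
    (2,1) via x @ 0.8282
    (2,2) via y @ 0.8500
    (1,2) via x @ 1.8635
    (0,2) via x @ 2.8988  # hit
  → r_5 = 2.8988
beam 6: φ=90°, α=210°
  direction (-0.8660, -0.5000); cell (3,1); t to first gridline: x 0.9238, y 1.5600 (then +1.1547 / +2.0000)
    (2,1) via x @ 0.9238
    (2,0) via y @ 1.5600  # hit
  → r_6 = 1.5600
beam 7: φ=135°, α=255°
  direction (-0.2588, -0.9659); cell (3,1); t to first gridline: x 3.0910, y 0.8075 (then +3.8637 / +1.0353)
    (3,0) via y @ 0.8075  # hit
  → r_7 = 0.8075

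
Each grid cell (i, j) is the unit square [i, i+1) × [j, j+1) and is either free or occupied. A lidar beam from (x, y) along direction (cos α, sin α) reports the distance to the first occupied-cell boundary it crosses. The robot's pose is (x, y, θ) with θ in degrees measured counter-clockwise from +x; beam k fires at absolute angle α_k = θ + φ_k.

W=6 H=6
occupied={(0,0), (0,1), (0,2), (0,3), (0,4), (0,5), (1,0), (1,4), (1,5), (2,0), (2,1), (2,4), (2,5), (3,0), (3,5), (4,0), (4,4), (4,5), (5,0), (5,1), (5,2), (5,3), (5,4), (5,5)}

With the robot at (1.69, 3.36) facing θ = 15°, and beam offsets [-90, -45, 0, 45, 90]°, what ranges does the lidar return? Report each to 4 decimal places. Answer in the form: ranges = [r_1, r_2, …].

beam 1: φ=-90°, α=285°
  dir = (cos 285°, sin 285°) = (0.2588, -0.9659); from cell (1,3)
  next x-line at t=1.1977, next y-line at t=0.3727; Δt_x=3.8637, Δt_y=1.0353
    y: enter (1,2) at t=0.3727
    x: enter (2,2) at t=1.1977
    y: enter (2,1) at t=1.4080 ← occupied
  → r_1 = 1.4080
beam 2: φ=-45°, α=330°
  dir = (cos 330°, sin 330°) = (0.8660, -0.5000); from cell (1,3)
  next x-line at t=0.3580, next y-line at t=0.7200; Δt_x=1.1547, Δt_y=2.0000
    x: enter (2,3) at t=0.3580
    y: enter (2,2) at t=0.7200
    x: enter (3,2) at t=1.5127
    x: enter (4,2) at t=2.6674
    y: enter (4,1) at t=2.7200
    x: enter (5,1) at t=3.8221 ← occupied
  → r_2 = 3.8221
beam 3: φ=0°, α=15°
  dir = (cos 15°, sin 15°) = (0.9659, 0.2588); from cell (1,3)
  next x-line at t=0.3209, next y-line at t=2.4728; Δt_x=1.0353, Δt_y=3.8637
    x: enter (2,3) at t=0.3209
    x: enter (3,3) at t=1.3562
    x: enter (4,3) at t=2.3915
    y: enter (4,4) at t=2.4728 ← occupied
  → r_3 = 2.4728
beam 4: φ=45°, α=60°
  dir = (cos 60°, sin 60°) = (0.5000, 0.8660); from cell (1,3)
  next x-line at t=0.6200, next y-line at t=0.7390; Δt_x=2.0000, Δt_y=1.1547
    x: enter (2,3) at t=0.6200
    y: enter (2,4) at t=0.7390 ← occupied
  → r_4 = 0.7390
beam 5: φ=90°, α=105°
  dir = (cos 105°, sin 105°) = (-0.2588, 0.9659); from cell (1,3)
  next x-line at t=2.6660, next y-line at t=0.6626; Δt_x=3.8637, Δt_y=1.0353
    y: enter (1,4) at t=0.6626 ← occupied
  → r_5 = 0.6626

ranges = [1.4080, 3.8221, 2.4728, 0.7390, 0.6626]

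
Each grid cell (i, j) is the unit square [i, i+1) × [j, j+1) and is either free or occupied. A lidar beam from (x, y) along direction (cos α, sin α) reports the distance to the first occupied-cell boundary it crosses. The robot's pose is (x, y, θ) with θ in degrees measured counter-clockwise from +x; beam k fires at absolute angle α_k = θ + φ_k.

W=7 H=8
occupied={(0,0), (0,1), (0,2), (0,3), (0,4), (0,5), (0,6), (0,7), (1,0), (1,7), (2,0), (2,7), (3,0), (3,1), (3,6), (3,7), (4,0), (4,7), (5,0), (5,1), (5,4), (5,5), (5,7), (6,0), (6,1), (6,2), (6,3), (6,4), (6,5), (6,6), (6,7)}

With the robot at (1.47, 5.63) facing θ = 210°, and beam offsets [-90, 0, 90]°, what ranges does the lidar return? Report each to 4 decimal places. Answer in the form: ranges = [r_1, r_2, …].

beam 1: φ=-90°, α=120°
  dir = (cos 120°, sin 120°) = (-0.5000, 0.8660); from cell (1,5)
  next x-line at t=0.9400, next y-line at t=0.4272; Δt_x=2.0000, Δt_y=1.1547
    y: enter (1,6) at t=0.4272
    x: enter (0,6) at t=0.9400 ← occupied
  → r_1 = 0.9400
beam 2: φ=0°, α=210°
  dir = (cos 210°, sin 210°) = (-0.8660, -0.5000); from cell (1,5)
  next x-line at t=0.5427, next y-line at t=1.2600; Δt_x=1.1547, Δt_y=2.0000
    x: enter (0,5) at t=0.5427 ← occupied
  → r_2 = 0.5427
beam 3: φ=90°, α=300°
  dir = (cos 300°, sin 300°) = (0.5000, -0.8660); from cell (1,5)
  next x-line at t=1.0600, next y-line at t=0.7275; Δt_x=2.0000, Δt_y=1.1547
    y: enter (1,4) at t=0.7275
    x: enter (2,4) at t=1.0600
    y: enter (2,3) at t=1.8822
    y: enter (2,2) at t=3.0369
    x: enter (3,2) at t=3.0600
    y: enter (3,1) at t=4.1916 ← occupied
  → r_3 = 4.1916

ranges = [0.9400, 0.5427, 4.1916]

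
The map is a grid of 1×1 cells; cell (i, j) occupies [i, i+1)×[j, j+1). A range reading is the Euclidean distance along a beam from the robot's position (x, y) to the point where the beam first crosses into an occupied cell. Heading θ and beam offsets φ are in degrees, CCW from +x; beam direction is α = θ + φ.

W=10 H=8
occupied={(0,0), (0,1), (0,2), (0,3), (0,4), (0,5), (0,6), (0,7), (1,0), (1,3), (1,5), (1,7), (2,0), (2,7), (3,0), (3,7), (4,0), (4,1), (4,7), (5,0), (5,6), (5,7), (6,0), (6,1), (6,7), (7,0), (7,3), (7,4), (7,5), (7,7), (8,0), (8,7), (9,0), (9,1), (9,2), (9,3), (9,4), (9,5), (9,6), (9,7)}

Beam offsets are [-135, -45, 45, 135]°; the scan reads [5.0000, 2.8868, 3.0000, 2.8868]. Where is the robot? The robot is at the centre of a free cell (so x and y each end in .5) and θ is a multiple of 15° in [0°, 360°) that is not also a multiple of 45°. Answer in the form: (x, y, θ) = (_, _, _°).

Candidates: 40 free-cell centres × 16 headings = 640 poses. Raycast each; keep the one whose scan matches to 4 dp.
  (5.5, 2.5, 345°): beam 1 = 1.0000 ≠ 5.0000 ✗
  (6.5, 3.5, 255°): beam 1 = 2.8868 ≠ 5.0000 ✗
  (2.5, 2.5, 105°): beam 1 = 1.7321 ≠ 5.0000 ✗
  …
  (4.5, 3.5, 105°): r_1=5.0000, r_2=2.8868, r_3=3.0000, r_4=2.8868 — all match ✓
No second candidate reproduces the full scan.

(x, y, θ) = (4.5, 3.5, 105°)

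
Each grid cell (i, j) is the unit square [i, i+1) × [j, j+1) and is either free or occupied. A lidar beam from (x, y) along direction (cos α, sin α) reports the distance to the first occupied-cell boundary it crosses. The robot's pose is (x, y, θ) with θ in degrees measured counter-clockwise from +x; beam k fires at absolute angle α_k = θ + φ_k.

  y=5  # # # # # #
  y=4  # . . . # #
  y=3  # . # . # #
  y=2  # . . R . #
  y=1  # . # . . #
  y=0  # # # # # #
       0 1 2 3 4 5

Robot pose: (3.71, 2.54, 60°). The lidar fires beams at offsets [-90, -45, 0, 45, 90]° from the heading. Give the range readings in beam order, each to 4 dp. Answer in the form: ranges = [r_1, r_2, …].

ranges = [1.4896, 1.3355, 0.5800, 2.5468, 0.9200]

beam 1: φ=-90°, α=330°
  cosα=0.8660 sinα=-0.5000 | (3,2) | tMaxX 0.3349 tMaxY 1.0800 | tΔX 1.1547 tΔY 2.0000
    t=0.3349 [x] (4,2)
    t=1.0800 [y] (4,1)
    t=1.4896 [x] (5,1) — stop
  → r_1 = 1.4896
beam 2: φ=-45°, α=15°
  cosα=0.9659 sinα=0.2588 | (3,2) | tMaxX 0.3002 tMaxY 1.7773 | tΔX 1.0353 tΔY 3.8637
    t=0.3002 [x] (4,2)
    t=1.3355 [x] (5,2) — stop
  → r_2 = 1.3355
beam 3: φ=0°, α=60°
  cosα=0.5000 sinα=0.8660 | (3,2) | tMaxX 0.5800 tMaxY 0.5312 | tΔX 2.0000 tΔY 1.1547
    t=0.5312 [y] (3,3)
    t=0.5800 [x] (4,3) — stop
  → r_3 = 0.5800
beam 4: φ=45°, α=105°
  cosα=-0.2588 sinα=0.9659 | (3,2) | tMaxX 2.7432 tMaxY 0.4762 | tΔX 3.8637 tΔY 1.0353
    t=0.4762 [y] (3,3)
    t=1.5115 [y] (3,4)
    t=2.5468 [y] (3,5) — stop
  → r_4 = 2.5468
beam 5: φ=90°, α=150°
  cosα=-0.8660 sinα=0.5000 | (3,2) | tMaxX 0.8198 tMaxY 0.9200 | tΔX 1.1547 tΔY 2.0000
    t=0.8198 [x] (2,2)
    t=0.9200 [y] (2,3) — stop
  → r_5 = 0.9200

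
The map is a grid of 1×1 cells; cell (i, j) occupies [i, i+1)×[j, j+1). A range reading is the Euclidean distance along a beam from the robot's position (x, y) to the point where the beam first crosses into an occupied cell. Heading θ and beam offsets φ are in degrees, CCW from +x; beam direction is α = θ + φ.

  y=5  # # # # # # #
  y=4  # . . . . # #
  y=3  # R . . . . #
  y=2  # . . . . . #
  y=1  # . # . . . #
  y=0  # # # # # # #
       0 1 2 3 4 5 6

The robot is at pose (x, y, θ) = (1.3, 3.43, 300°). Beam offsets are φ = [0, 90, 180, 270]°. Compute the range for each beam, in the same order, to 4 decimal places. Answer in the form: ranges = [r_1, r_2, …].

beam 1: φ=0°, α=300°
  d=(0.5000,-0.8660)  start (1,3)  tX=1.4000 tY=0.4965  stride 1/|dx|=2.0000 1/|dy|=1.1547
    cross y-line → (1,2), t=0.4965
    cross x-line → (2,2), t=1.4000
    cross y-line → (2,1), t=1.6512 (wall)
  → r_1 = 1.6512
beam 2: φ=90°, α=30°
  d=(0.8660,0.5000)  start (1,3)  tX=0.8083 tY=1.1400  stride 1/|dx|=1.1547 1/|dy|=2.0000
    cross x-line → (2,3), t=0.8083
    cross y-line → (2,4), t=1.1400
    cross x-line → (3,4), t=1.9630
    cross x-line → (4,4), t=3.1177
    cross y-line → (4,5), t=3.1400 (wall)
  → r_2 = 3.1400
beam 3: φ=180°, α=120°
  d=(-0.5000,0.8660)  start (1,3)  tX=0.6000 tY=0.6582  stride 1/|dx|=2.0000 1/|dy|=1.1547
    cross x-line → (0,3), t=0.6000 (wall)
  → r_3 = 0.6000
beam 4: φ=270°, α=210°
  d=(-0.8660,-0.5000)  start (1,3)  tX=0.3464 tY=0.8600  stride 1/|dx|=1.1547 1/|dy|=2.0000
    cross x-line → (0,3), t=0.3464 (wall)
  → r_4 = 0.3464

ranges = [1.6512, 3.1400, 0.6000, 0.3464]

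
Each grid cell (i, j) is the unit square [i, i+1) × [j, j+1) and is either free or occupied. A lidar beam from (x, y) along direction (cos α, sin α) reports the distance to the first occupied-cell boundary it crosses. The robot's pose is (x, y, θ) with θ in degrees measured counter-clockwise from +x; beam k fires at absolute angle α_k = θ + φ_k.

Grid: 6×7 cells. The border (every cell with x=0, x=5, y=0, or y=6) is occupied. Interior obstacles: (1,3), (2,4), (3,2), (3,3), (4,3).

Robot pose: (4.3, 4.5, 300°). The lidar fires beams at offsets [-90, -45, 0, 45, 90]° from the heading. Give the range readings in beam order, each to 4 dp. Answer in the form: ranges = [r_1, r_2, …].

ranges = [1.0000, 0.5176, 0.5774, 0.7247, 0.8083]

beam 1: φ=-90°, α=210°
  dir = (cos 210°, sin 210°) = (-0.8660, -0.5000); from cell (4,4)
  next x-line at t=0.3464, next y-line at t=1.0000; Δt_x=1.1547, Δt_y=2.0000
    x: enter (3,4) at t=0.3464
    y: enter (3,3) at t=1.0000 ← occupied
  → r_1 = 1.0000
beam 2: φ=-45°, α=255°
  dir = (cos 255°, sin 255°) = (-0.2588, -0.9659); from cell (4,4)
  next x-line at t=1.1591, next y-line at t=0.5176; Δt_x=3.8637, Δt_y=1.0353
    y: enter (4,3) at t=0.5176 ← occupied
  → r_2 = 0.5176
beam 3: φ=0°, α=300°
  dir = (cos 300°, sin 300°) = (0.5000, -0.8660); from cell (4,4)
  next x-line at t=1.4000, next y-line at t=0.5774; Δt_x=2.0000, Δt_y=1.1547
    y: enter (4,3) at t=0.5774 ← occupied
  → r_3 = 0.5774
beam 4: φ=45°, α=345°
  dir = (cos 345°, sin 345°) = (0.9659, -0.2588); from cell (4,4)
  next x-line at t=0.7247, next y-line at t=1.9319; Δt_x=1.0353, Δt_y=3.8637
    x: enter (5,4) at t=0.7247 ← occupied
  → r_4 = 0.7247
beam 5: φ=90°, α=30°
  dir = (cos 30°, sin 30°) = (0.8660, 0.5000); from cell (4,4)
  next x-line at t=0.8083, next y-line at t=1.0000; Δt_x=1.1547, Δt_y=2.0000
    x: enter (5,4) at t=0.8083 ← occupied
  → r_5 = 0.8083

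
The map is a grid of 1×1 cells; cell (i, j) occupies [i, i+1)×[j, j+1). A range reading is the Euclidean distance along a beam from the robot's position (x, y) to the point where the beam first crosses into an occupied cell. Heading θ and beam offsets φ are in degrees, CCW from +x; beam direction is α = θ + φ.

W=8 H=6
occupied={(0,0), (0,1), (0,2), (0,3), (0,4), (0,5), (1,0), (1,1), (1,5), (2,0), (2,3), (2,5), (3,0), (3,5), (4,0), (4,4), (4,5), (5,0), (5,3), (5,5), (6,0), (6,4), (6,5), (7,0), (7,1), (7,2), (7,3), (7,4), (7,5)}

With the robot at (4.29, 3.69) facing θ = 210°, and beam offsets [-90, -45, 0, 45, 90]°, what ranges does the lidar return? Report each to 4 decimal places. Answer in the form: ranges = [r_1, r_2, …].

beam 1: φ=-90°, α=120°
  cosα=-0.5000 sinα=0.8660 | (4,3) | tMaxX 0.5800 tMaxY 0.3580 | tΔX 2.0000 tΔY 1.1547
    t=0.3580 [y] (4,4) — stop
  → r_1 = 0.3580
beam 2: φ=-45°, α=165°
  cosα=-0.9659 sinα=0.2588 | (4,3) | tMaxX 0.3002 tMaxY 1.1977 | tΔX 1.0353 tΔY 3.8637
    t=0.3002 [x] (3,3)
    t=1.1977 [y] (3,4)
    t=1.3355 [x] (2,4)
    t=2.3708 [x] (1,4)
    t=3.4061 [x] (0,4) — stop
  → r_2 = 3.4061
beam 3: φ=0°, α=210°
  cosα=-0.8660 sinα=-0.5000 | (4,3) | tMaxX 0.3349 tMaxY 1.3800 | tΔX 1.1547 tΔY 2.0000
    t=0.3349 [x] (3,3)
    t=1.3800 [y] (3,2)
    t=1.4896 [x] (2,2)
    t=2.6443 [x] (1,2)
    t=3.3800 [y] (1,1) — stop
  → r_3 = 3.3800
beam 4: φ=45°, α=255°
  cosα=-0.2588 sinα=-0.9659 | (4,3) | tMaxX 1.1205 tMaxY 0.7143 | tΔX 3.8637 tΔY 1.0353
    t=0.7143 [y] (4,2)
    t=1.1205 [x] (3,2)
    t=1.7496 [y] (3,1)
    t=2.7849 [y] (3,0) — stop
  → r_4 = 2.7849
beam 5: φ=90°, α=300°
  cosα=0.5000 sinα=-0.8660 | (4,3) | tMaxX 1.4200 tMaxY 0.7967 | tΔX 2.0000 tΔY 1.1547
    t=0.7967 [y] (4,2)
    t=1.4200 [x] (5,2)
    t=1.9514 [y] (5,1)
    t=3.1061 [y] (5,0) — stop
  → r_5 = 3.1061

ranges = [0.3580, 3.4061, 3.3800, 2.7849, 3.1061]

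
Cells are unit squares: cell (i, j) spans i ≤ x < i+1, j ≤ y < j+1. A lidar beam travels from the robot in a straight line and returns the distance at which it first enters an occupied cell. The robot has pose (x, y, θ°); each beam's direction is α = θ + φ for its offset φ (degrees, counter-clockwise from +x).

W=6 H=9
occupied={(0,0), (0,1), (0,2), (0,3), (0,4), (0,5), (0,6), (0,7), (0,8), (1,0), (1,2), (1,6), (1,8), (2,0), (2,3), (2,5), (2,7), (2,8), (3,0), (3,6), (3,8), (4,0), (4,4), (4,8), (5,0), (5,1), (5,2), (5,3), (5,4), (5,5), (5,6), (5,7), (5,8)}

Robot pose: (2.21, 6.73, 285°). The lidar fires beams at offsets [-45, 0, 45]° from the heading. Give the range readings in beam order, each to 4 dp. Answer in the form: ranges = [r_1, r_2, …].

ranges = [0.4200, 0.7558, 0.9122]

beam 1: φ=-45°, α=240°
  dir = (cos 240°, sin 240°) = (-0.5000, -0.8660); from cell (2,6)
  next x-line at t=0.4200, next y-line at t=0.8429; Δt_x=2.0000, Δt_y=1.1547
    x: enter (1,6) at t=0.4200 ← occupied
  → r_1 = 0.4200
beam 2: φ=0°, α=285°
  dir = (cos 285°, sin 285°) = (0.2588, -0.9659); from cell (2,6)
  next x-line at t=3.0523, next y-line at t=0.7558; Δt_x=3.8637, Δt_y=1.0353
    y: enter (2,5) at t=0.7558 ← occupied
  → r_2 = 0.7558
beam 3: φ=45°, α=330°
  dir = (cos 330°, sin 330°) = (0.8660, -0.5000); from cell (2,6)
  next x-line at t=0.9122, next y-line at t=1.4600; Δt_x=1.1547, Δt_y=2.0000
    x: enter (3,6) at t=0.9122 ← occupied
  → r_3 = 0.9122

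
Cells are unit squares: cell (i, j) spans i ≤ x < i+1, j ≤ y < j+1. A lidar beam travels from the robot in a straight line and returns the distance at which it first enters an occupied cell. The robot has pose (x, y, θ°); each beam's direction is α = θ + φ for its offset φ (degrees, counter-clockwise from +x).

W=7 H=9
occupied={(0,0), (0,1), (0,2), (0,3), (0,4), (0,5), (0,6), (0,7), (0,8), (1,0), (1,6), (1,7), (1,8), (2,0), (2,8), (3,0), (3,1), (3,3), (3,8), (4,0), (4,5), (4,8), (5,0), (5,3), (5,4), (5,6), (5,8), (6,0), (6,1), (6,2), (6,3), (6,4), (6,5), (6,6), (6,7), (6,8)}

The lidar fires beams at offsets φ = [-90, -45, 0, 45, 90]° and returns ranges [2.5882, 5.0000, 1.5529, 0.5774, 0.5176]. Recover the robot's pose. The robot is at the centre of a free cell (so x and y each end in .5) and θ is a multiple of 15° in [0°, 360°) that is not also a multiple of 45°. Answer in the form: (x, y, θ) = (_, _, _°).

(x, y, θ) = (3.5, 5.5, 285°)

Candidates: 27 free-cell centres × 16 headings = 432 poses. Raycast each; keep the one whose scan matches to 4 dp.
  (1.5, 1.5, 105°): beam 1 = 1.5529 ≠ 2.5882 ✗
  (4.5, 2.5, 15°): beam 1 = 1.5529 ≠ 2.5882 ✗
  (2.5, 1.5, 120°): beam 1 = 0.5774 ≠ 2.5882 ✗
  …
  (3.5, 5.5, 285°): r_1=2.5882, r_2=5.0000, r_3=1.5529, r_4=0.5774, r_5=0.5176 — all match ✓
Only this pose fits every beam.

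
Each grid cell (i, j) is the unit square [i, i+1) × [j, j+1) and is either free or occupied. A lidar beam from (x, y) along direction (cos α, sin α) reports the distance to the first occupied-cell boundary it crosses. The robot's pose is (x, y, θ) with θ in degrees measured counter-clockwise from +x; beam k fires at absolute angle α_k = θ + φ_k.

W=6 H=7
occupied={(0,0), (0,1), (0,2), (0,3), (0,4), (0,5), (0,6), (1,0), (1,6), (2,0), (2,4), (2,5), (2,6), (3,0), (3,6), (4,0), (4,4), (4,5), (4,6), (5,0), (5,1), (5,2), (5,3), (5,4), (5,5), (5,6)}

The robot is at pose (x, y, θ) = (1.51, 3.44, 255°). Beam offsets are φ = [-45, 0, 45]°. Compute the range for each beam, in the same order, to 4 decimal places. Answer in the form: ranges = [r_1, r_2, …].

ranges = [0.5889, 1.9705, 2.8175]

beam 1: φ=-45°, α=210°
  direction (-0.8660, -0.5000); cell (1,3); t to first gridline: x 0.5889, y 0.8800 (then +1.1547 / +2.0000)
    (0,3) via x @ 0.5889  # hit
  → r_1 = 0.5889
beam 2: φ=0°, α=255°
  direction (-0.2588, -0.9659); cell (1,3); t to first gridline: x 1.9705, y 0.4555 (then +3.8637 / +1.0353)
    (1,2) via y @ 0.4555
    (1,1) via y @ 1.4908
    (0,1) via x @ 1.9705  # hit
  → r_2 = 1.9705
beam 3: φ=45°, α=300°
  direction (0.5000, -0.8660); cell (1,3); t to first gridline: x 0.9800, y 0.5081 (then +2.0000 / +1.1547)
    (1,2) via y @ 0.5081
    (2,2) via x @ 0.9800
    (2,1) via y @ 1.6628
    (2,0) via y @ 2.8175  # hit
  → r_3 = 2.8175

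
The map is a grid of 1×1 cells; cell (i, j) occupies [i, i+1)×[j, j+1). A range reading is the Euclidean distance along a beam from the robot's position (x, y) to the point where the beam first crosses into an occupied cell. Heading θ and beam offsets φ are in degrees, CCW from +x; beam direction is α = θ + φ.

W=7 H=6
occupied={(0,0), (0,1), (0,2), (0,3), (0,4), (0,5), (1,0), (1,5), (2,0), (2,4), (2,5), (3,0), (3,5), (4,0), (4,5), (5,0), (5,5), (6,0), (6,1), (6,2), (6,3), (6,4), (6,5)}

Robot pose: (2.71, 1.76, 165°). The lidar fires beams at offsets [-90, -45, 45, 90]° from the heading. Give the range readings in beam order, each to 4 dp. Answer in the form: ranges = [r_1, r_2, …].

ranges = [3.3543, 3.4200, 1.5200, 0.7868]

beam 1: φ=-90°, α=75°
  direction (0.2588, 0.9659); cell (2,1); t to first gridline: x 1.1205, y 0.2485 (then +3.8637 / +1.0353)
    (2,2) via y @ 0.2485
    (3,2) via x @ 1.1205
    (3,3) via y @ 1.2837
    (3,4) via y @ 2.3190
    (3,5) via y @ 3.3543  # hit
  → r_1 = 3.3543
beam 2: φ=-45°, α=120°
  direction (-0.5000, 0.8660); cell (2,1); t to first gridline: x 1.4200, y 0.2771 (then +2.0000 / +1.1547)
    (2,2) via y @ 0.2771
    (1,2) via x @ 1.4200
    (1,3) via y @ 1.4318
    (1,4) via y @ 2.5865
    (0,4) via x @ 3.4200  # hit
  → r_2 = 3.4200
beam 3: φ=45°, α=210°
  direction (-0.8660, -0.5000); cell (2,1); t to first gridline: x 0.8198, y 1.5200 (then +1.1547 / +2.0000)
    (1,1) via x @ 0.8198
    (1,0) via y @ 1.5200  # hit
  → r_3 = 1.5200
beam 4: φ=90°, α=255°
  direction (-0.2588, -0.9659); cell (2,1); t to first gridline: x 2.7432, y 0.7868 (then +3.8637 / +1.0353)
    (2,0) via y @ 0.7868  # hit
  → r_4 = 0.7868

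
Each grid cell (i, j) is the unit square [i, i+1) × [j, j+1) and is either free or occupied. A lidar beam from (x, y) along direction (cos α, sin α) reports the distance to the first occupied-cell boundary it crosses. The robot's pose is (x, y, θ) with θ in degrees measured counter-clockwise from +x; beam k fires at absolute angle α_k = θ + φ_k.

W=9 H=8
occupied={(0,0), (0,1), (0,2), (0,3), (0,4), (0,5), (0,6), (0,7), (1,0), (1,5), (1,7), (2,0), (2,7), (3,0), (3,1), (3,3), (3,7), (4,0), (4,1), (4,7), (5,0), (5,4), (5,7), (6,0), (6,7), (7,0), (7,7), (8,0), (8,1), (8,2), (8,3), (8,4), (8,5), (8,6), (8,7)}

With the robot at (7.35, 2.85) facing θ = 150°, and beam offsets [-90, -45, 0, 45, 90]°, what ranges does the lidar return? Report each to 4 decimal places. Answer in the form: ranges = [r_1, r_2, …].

ranges = [1.3000, 4.2964, 2.3000, 3.2841, 2.1362]

beam 1: φ=-90°, α=60°
  direction (0.5000, 0.8660); cell (7,2); t to first gridline: x 1.3000, y 0.1732 (then +2.0000 / +1.1547)
    (7,3) via y @ 0.1732
    (8,3) via x @ 1.3000  # hit
  → r_1 = 1.3000
beam 2: φ=-45°, α=105°
  direction (-0.2588, 0.9659); cell (7,2); t to first gridline: x 1.3523, y 0.1553 (then +3.8637 / +1.0353)
    (7,3) via y @ 0.1553
    (7,4) via y @ 1.1906
    (6,4) via x @ 1.3523
    (6,5) via y @ 2.2258
    (6,6) via y @ 3.2611
    (6,7) via y @ 4.2964  # hit
  → r_2 = 4.2964
beam 3: φ=0°, α=150°
  direction (-0.8660, 0.5000); cell (7,2); t to first gridline: x 0.4041, y 0.3000 (then +1.1547 / +2.0000)
    (7,3) via y @ 0.3000
    (6,3) via x @ 0.4041
    (5,3) via x @ 1.5588
    (5,4) via y @ 2.3000  # hit
  → r_3 = 2.3000
beam 4: φ=45°, α=195°
  direction (-0.9659, -0.2588); cell (7,2); t to first gridline: x 0.3623, y 3.2841 (then +1.0353 / +3.8637)
    (6,2) via x @ 0.3623
    (5,2) via x @ 1.3976
    (4,2) via x @ 2.4329
    (4,1) via y @ 3.2841  # hit
  → r_4 = 3.2841
beam 5: φ=90°, α=240°
  direction (-0.5000, -0.8660); cell (7,2); t to first gridline: x 0.7000, y 0.9815 (then +2.0000 / +1.1547)
    (6,2) via x @ 0.7000
    (6,1) via y @ 0.9815
    (6,0) via y @ 2.1362  # hit
  → r_5 = 2.1362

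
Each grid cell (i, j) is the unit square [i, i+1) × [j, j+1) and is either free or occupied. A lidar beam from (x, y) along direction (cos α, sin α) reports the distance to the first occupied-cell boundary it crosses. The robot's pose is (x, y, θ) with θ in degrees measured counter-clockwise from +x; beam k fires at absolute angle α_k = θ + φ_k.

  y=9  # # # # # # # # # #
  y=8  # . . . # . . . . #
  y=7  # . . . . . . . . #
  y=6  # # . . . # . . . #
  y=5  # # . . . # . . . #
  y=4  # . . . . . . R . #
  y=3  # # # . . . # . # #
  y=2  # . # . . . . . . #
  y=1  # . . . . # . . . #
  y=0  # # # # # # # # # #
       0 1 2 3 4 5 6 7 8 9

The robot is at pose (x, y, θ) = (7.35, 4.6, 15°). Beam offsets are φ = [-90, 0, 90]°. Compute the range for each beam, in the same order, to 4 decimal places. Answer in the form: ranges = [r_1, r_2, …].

beam 1: φ=-90°, α=285°
  cosα=0.2588 sinα=-0.9659 | (7,4) | tMaxX 2.5114 tMaxY 0.6212 | tΔX 3.8637 tΔY 1.0353
    t=0.6212 [y] (7,3)
    t=1.6564 [y] (7,2)
    t=2.5114 [x] (8,2)
    t=2.6917 [y] (8,1)
    t=3.7270 [y] (8,0) — stop
  → r_1 = 3.7270
beam 2: φ=0°, α=15°
  cosα=0.9659 sinα=0.2588 | (7,4) | tMaxX 0.6729 tMaxY 1.5455 | tΔX 1.0353 tΔY 3.8637
    t=0.6729 [x] (8,4)
    t=1.5455 [y] (8,5)
    t=1.7082 [x] (9,5) — stop
  → r_2 = 1.7082
beam 3: φ=90°, α=105°
  cosα=-0.2588 sinα=0.9659 | (7,4) | tMaxX 1.3523 tMaxY 0.4141 | tΔX 3.8637 tΔY 1.0353
    t=0.4141 [y] (7,5)
    t=1.3523 [x] (6,5)
    t=1.4494 [y] (6,6)
    t=2.4847 [y] (6,7)
    t=3.5199 [y] (6,8)
    t=4.5552 [y] (6,9) — stop
  → r_3 = 4.5552

ranges = [3.7270, 1.7082, 4.5552]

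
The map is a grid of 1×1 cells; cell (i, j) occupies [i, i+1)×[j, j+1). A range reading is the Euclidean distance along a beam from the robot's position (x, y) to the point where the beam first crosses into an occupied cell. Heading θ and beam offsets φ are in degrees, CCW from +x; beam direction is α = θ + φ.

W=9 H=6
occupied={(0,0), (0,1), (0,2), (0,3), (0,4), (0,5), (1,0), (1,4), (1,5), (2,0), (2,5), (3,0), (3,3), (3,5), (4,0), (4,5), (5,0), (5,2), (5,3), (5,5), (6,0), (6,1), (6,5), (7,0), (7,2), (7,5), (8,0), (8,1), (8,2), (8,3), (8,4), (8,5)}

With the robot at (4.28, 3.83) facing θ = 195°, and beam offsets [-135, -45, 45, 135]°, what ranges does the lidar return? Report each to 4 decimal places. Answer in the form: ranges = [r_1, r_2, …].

ranges = [1.3510, 0.3233, 0.5600, 0.8314]

beam 1: φ=-135°, α=60°
  dir = (cos 60°, sin 60°) = (0.5000, 0.8660); from cell (4,3)
  next x-line at t=1.4400, next y-line at t=0.1963; Δt_x=2.0000, Δt_y=1.1547
    y: enter (4,4) at t=0.1963
    y: enter (4,5) at t=1.3510 ← occupied
  → r_1 = 1.3510
beam 2: φ=-45°, α=150°
  dir = (cos 150°, sin 150°) = (-0.8660, 0.5000); from cell (4,3)
  next x-line at t=0.3233, next y-line at t=0.3400; Δt_x=1.1547, Δt_y=2.0000
    x: enter (3,3) at t=0.3233 ← occupied
  → r_2 = 0.3233
beam 3: φ=45°, α=240°
  dir = (cos 240°, sin 240°) = (-0.5000, -0.8660); from cell (4,3)
  next x-line at t=0.5600, next y-line at t=0.9584; Δt_x=2.0000, Δt_y=1.1547
    x: enter (3,3) at t=0.5600 ← occupied
  → r_3 = 0.5600
beam 4: φ=135°, α=330°
  dir = (cos 330°, sin 330°) = (0.8660, -0.5000); from cell (4,3)
  next x-line at t=0.8314, next y-line at t=1.6600; Δt_x=1.1547, Δt_y=2.0000
    x: enter (5,3) at t=0.8314 ← occupied
  → r_4 = 0.8314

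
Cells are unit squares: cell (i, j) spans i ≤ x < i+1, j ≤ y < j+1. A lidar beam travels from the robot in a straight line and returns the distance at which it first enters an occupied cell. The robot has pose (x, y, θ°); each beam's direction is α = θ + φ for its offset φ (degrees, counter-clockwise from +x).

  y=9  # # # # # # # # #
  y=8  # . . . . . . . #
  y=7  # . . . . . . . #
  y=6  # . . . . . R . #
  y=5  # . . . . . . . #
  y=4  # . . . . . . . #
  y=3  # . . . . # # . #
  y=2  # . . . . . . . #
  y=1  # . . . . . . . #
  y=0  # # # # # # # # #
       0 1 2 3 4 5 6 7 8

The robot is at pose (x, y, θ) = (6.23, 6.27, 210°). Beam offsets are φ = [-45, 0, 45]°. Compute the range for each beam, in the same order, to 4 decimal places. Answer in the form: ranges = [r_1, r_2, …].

ranges = [5.4145, 6.0391, 2.3501]

beam 1: φ=-45°, α=165°
  direction (-0.9659, 0.2588); cell (6,6); t to first gridline: x 0.2381, y 2.8205 (then +1.0353 / +3.8637)
    (5,6) via x @ 0.2381
    (4,6) via x @ 1.2734
    (3,6) via x @ 2.3087
    (3,7) via y @ 2.8205
    (2,7) via x @ 3.3439
    (1,7) via x @ 4.3792
    (0,7) via x @ 5.4145  # hit
  → r_1 = 5.4145
beam 2: φ=0°, α=210°
  direction (-0.8660, -0.5000); cell (6,6); t to first gridline: x 0.2656, y 0.5400 (then +1.1547 / +2.0000)
    (5,6) via x @ 0.2656
    (5,5) via y @ 0.5400
    (4,5) via x @ 1.4203
    (4,4) via y @ 2.5400
    (3,4) via x @ 2.5750
    (2,4) via x @ 3.7297
    (2,3) via y @ 4.5400
    (1,3) via x @ 4.8844
    (0,3) via x @ 6.0391  # hit
  → r_2 = 6.0391
beam 3: φ=45°, α=255°
  direction (-0.2588, -0.9659); cell (6,6); t to first gridline: x 0.8887, y 0.2795 (then +3.8637 / +1.0353)
    (6,5) via y @ 0.2795
    (5,5) via x @ 0.8887
    (5,4) via y @ 1.3148
    (5,3) via y @ 2.3501  # hit
  → r_3 = 2.3501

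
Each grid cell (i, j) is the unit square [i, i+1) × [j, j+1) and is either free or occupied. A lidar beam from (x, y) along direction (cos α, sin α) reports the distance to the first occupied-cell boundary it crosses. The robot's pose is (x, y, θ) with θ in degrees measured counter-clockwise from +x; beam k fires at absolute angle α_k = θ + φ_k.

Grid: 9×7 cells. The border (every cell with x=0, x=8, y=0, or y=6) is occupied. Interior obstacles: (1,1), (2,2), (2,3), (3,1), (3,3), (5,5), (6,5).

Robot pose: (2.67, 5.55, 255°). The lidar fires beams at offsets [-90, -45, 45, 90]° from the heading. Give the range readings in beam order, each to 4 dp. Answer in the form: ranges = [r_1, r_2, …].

ranges = [1.7289, 1.9283, 1.7898, 5.5180]

beam 1: φ=-90°, α=165°
  cosα=-0.9659 sinα=0.2588 | (2,5) | tMaxX 0.6936 tMaxY 1.7387 | tΔX 1.0353 tΔY 3.8637
    t=0.6936 [x] (1,5)
    t=1.7289 [x] (0,5) — stop
  → r_1 = 1.7289
beam 2: φ=-45°, α=210°
  cosα=-0.8660 sinα=-0.5000 | (2,5) | tMaxX 0.7736 tMaxY 1.1000 | tΔX 1.1547 tΔY 2.0000
    t=0.7736 [x] (1,5)
    t=1.1000 [y] (1,4)
    t=1.9283 [x] (0,4) — stop
  → r_2 = 1.9283
beam 3: φ=45°, α=300°
  cosα=0.5000 sinα=-0.8660 | (2,5) | tMaxX 0.6600 tMaxY 0.6351 | tΔX 2.0000 tΔY 1.1547
    t=0.6351 [y] (2,4)
    t=0.6600 [x] (3,4)
    t=1.7898 [y] (3,3) — stop
  → r_3 = 1.7898
beam 4: φ=90°, α=345°
  cosα=0.9659 sinα=-0.2588 | (2,5) | tMaxX 0.3416 tMaxY 2.1250 | tΔX 1.0353 tΔY 3.8637
    t=0.3416 [x] (3,5)
    t=1.3769 [x] (4,5)
    t=2.1250 [y] (4,4)
    t=2.4122 [x] (5,4)
    t=3.4475 [x] (6,4)
    t=4.4827 [x] (7,4)
    t=5.5180 [x] (8,4) — stop
  → r_4 = 5.5180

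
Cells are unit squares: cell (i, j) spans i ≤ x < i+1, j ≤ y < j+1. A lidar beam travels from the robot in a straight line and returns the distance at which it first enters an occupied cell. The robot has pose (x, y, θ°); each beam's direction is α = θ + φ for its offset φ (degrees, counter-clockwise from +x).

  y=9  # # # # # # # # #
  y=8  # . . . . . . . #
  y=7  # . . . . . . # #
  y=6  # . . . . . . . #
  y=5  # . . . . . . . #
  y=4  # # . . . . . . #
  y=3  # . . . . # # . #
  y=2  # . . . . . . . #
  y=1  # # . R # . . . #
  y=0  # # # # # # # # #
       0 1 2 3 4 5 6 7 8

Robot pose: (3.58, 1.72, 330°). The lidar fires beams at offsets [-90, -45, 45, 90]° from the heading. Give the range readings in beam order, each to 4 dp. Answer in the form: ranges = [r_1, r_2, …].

beam 1: φ=-90°, α=240°
  d=(-0.5000,-0.8660)  start (3,1)  tX=1.1600 tY=0.8314  stride 1/|dx|=2.0000 1/|dy|=1.1547
    cross y-line → (3,0), t=0.8314 (wall)
  → r_1 = 0.8314
beam 2: φ=-45°, α=285°
  d=(0.2588,-0.9659)  start (3,1)  tX=1.6228 tY=0.7454  stride 1/|dx|=3.8637 1/|dy|=1.0353
    cross y-line → (3,0), t=0.7454 (wall)
  → r_2 = 0.7454
beam 3: φ=45°, α=15°
  d=(0.9659,0.2588)  start (3,1)  tX=0.4348 tY=1.0818  stride 1/|dx|=1.0353 1/|dy|=3.8637
    cross x-line → (4,1), t=0.4348 (wall)
  → r_3 = 0.4348
beam 4: φ=90°, α=60°
  d=(0.5000,0.8660)  start (3,1)  tX=0.8400 tY=0.3233  stride 1/|dx|=2.0000 1/|dy|=1.1547
    cross y-line → (3,2), t=0.3233
    cross x-line → (4,2), t=0.8400
    cross y-line → (4,3), t=1.4780
    cross y-line → (4,4), t=2.6327
    cross x-line → (5,4), t=2.8400
    cross y-line → (5,5), t=3.7874
    cross x-line → (6,5), t=4.8400
    cross y-line → (6,6), t=4.9421
    cross y-line → (6,7), t=6.0968
    cross x-line → (7,7), t=6.8400 (wall)
  → r_4 = 6.8400

ranges = [0.8314, 0.7454, 0.4348, 6.8400]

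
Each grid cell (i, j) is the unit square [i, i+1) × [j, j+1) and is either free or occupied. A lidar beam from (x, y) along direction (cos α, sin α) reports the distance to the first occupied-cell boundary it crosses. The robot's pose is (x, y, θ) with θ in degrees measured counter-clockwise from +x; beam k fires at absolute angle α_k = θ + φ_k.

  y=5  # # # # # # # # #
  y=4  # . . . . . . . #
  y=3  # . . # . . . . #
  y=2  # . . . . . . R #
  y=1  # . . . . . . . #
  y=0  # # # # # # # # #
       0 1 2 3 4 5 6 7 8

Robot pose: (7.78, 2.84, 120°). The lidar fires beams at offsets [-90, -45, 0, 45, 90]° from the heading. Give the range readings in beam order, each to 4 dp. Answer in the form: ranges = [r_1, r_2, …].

ranges = [0.2540, 0.8500, 2.4942, 3.9133, 3.6800]

beam 1: φ=-90°, α=30°
  dir = (cos 30°, sin 30°) = (0.8660, 0.5000); from cell (7,2)
  next x-line at t=0.2540, next y-line at t=0.3200; Δt_x=1.1547, Δt_y=2.0000
    x: enter (8,2) at t=0.2540 ← occupied
  → r_1 = 0.2540
beam 2: φ=-45°, α=75°
  dir = (cos 75°, sin 75°) = (0.2588, 0.9659); from cell (7,2)
  next x-line at t=0.8500, next y-line at t=0.1656; Δt_x=3.8637, Δt_y=1.0353
    y: enter (7,3) at t=0.1656
    x: enter (8,3) at t=0.8500 ← occupied
  → r_2 = 0.8500
beam 3: φ=0°, α=120°
  dir = (cos 120°, sin 120°) = (-0.5000, 0.8660); from cell (7,2)
  next x-line at t=1.5600, next y-line at t=0.1848; Δt_x=2.0000, Δt_y=1.1547
    y: enter (7,3) at t=0.1848
    y: enter (7,4) at t=1.3395
    x: enter (6,4) at t=1.5600
    y: enter (6,5) at t=2.4942 ← occupied
  → r_3 = 2.4942
beam 4: φ=45°, α=165°
  dir = (cos 165°, sin 165°) = (-0.9659, 0.2588); from cell (7,2)
  next x-line at t=0.8075, next y-line at t=0.6182; Δt_x=1.0353, Δt_y=3.8637
    y: enter (7,3) at t=0.6182
    x: enter (6,3) at t=0.8075
    x: enter (5,3) at t=1.8428
    x: enter (4,3) at t=2.8781
    x: enter (3,3) at t=3.9133 ← occupied
  → r_4 = 3.9133
beam 5: φ=90°, α=210°
  dir = (cos 210°, sin 210°) = (-0.8660, -0.5000); from cell (7,2)
  next x-line at t=0.9007, next y-line at t=1.6800; Δt_x=1.1547, Δt_y=2.0000
    x: enter (6,2) at t=0.9007
    y: enter (6,1) at t=1.6800
    x: enter (5,1) at t=2.0554
    x: enter (4,1) at t=3.2101
    y: enter (4,0) at t=3.6800 ← occupied
  → r_5 = 3.6800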